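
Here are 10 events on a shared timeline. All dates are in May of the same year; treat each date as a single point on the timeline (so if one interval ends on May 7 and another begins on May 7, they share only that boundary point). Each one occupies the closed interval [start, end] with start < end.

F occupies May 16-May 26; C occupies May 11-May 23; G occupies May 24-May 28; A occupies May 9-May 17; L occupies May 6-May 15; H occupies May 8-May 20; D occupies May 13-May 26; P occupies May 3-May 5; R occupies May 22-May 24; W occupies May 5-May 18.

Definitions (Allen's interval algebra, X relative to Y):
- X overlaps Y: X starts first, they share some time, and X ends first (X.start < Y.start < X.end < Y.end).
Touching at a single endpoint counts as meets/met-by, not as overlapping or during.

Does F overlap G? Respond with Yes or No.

F = [May 16, May 26], G = [May 24, May 28].
Actual relation of F to G: overlaps.
Asked whether 'overlaps' holds → Yes.

Yes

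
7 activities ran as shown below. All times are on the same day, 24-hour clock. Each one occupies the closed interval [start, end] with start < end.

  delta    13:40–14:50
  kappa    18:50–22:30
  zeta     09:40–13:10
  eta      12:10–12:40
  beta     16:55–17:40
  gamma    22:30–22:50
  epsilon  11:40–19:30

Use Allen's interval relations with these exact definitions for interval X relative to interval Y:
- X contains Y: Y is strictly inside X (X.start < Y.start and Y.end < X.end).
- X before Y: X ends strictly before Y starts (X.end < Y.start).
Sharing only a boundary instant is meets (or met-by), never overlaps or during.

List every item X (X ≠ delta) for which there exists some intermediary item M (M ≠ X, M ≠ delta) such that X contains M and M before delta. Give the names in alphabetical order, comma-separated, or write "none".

Target delta = [13:40, 14:50].
Intermediaries M with M before delta: eta, zeta.
Via eta — items with X contains eta: epsilon, zeta.
Via zeta — items with X contains zeta: none.
Union: epsilon, zeta.

epsilon, zeta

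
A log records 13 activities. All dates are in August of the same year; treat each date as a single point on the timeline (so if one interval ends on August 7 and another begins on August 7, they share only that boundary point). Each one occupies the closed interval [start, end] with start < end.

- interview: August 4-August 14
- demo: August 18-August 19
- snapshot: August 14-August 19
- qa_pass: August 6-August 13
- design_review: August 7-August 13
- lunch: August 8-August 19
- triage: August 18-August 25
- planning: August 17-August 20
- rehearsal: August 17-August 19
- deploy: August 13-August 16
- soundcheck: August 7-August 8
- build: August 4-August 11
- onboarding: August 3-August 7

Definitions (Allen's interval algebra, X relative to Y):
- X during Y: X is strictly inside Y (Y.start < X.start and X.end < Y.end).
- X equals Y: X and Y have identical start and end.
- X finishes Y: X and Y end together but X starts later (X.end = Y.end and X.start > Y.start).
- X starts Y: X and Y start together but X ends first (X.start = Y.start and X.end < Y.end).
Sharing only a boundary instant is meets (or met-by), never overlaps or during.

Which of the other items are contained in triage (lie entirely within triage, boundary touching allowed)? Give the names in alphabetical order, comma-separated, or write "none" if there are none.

demo

Target triage = [August 18, August 25].
build [August 4, August 11] → before → no.
demo [August 18, August 19] → starts → yes.
deploy [August 13, August 16] → before → no.
design_review [August 7, August 13] → before → no.
interview [August 4, August 14] → before → no.
lunch [August 8, August 19] → overlaps → no.
onboarding [August 3, August 7] → before → no.
planning [August 17, August 20] → overlaps → no.
qa_pass [August 6, August 13] → before → no.
rehearsal [August 17, August 19] → overlaps → no.
snapshot [August 14, August 19] → overlaps → no.
soundcheck [August 7, August 8] → before → no.
Result: demo.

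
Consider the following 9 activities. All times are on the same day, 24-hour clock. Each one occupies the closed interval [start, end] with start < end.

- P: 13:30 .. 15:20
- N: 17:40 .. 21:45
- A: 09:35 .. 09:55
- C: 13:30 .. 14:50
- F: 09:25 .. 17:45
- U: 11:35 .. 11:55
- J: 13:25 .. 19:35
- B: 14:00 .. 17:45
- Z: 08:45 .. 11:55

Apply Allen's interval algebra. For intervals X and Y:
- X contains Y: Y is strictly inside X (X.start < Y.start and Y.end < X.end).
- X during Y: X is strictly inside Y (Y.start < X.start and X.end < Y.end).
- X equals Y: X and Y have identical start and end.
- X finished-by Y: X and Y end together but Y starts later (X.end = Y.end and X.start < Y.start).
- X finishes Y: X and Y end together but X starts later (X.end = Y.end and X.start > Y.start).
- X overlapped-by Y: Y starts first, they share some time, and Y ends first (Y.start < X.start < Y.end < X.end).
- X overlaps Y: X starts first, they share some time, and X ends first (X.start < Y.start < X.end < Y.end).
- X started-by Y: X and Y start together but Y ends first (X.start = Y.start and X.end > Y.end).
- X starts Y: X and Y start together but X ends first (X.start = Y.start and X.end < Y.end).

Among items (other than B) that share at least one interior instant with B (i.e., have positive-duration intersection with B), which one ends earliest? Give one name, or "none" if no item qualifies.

Target B = [14:00, 17:45].
A [09:35, 09:55] → before → excluded.
C [13:30, 14:50] → overlaps → candidate.
F [09:25, 17:45] → finished-by → candidate.
J [13:25, 19:35] → contains → candidate.
N [17:40, 21:45] → overlapped-by → candidate.
P [13:30, 15:20] → overlaps → candidate.
U [11:35, 11:55] → before → excluded.
Z [08:45, 11:55] → before → excluded.
Among candidates, earliest end is 14:50 → C.

C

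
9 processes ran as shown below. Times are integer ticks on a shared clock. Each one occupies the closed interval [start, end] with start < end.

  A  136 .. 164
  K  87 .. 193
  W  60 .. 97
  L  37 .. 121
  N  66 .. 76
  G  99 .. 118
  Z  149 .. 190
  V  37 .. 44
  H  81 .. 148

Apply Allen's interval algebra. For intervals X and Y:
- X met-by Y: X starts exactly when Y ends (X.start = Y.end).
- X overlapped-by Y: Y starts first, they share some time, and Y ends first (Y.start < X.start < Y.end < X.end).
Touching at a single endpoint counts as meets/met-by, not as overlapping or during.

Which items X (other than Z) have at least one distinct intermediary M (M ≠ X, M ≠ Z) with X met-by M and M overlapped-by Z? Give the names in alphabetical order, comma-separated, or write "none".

none

Target Z = [149, 190].
Intermediaries M with M overlapped-by Z: none.
Union: none.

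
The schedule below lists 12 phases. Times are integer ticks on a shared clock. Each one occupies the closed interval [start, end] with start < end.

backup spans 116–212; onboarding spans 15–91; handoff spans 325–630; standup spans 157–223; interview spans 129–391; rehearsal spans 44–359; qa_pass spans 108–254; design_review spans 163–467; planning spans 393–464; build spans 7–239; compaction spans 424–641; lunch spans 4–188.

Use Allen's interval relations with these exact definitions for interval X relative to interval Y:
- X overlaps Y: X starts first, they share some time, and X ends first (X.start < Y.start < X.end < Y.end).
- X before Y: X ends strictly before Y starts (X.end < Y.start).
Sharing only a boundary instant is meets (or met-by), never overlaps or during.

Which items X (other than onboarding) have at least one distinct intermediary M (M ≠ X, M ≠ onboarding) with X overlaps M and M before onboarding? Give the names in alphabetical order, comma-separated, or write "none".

Target onboarding = [15, 91].
Intermediaries M with M before onboarding: none.
Union: none.

none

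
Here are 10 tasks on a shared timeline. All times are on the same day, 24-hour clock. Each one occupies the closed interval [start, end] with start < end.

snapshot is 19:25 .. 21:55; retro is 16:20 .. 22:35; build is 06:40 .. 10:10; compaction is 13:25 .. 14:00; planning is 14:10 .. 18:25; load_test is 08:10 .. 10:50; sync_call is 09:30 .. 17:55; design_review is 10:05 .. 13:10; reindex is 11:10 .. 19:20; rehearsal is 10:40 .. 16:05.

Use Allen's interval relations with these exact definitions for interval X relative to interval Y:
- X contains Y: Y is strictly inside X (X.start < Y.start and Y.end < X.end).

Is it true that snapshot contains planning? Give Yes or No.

snapshot = [19:25, 21:55], planning = [14:10, 18:25].
Actual relation of snapshot to planning: after.
Asked whether 'contains' holds → No.

No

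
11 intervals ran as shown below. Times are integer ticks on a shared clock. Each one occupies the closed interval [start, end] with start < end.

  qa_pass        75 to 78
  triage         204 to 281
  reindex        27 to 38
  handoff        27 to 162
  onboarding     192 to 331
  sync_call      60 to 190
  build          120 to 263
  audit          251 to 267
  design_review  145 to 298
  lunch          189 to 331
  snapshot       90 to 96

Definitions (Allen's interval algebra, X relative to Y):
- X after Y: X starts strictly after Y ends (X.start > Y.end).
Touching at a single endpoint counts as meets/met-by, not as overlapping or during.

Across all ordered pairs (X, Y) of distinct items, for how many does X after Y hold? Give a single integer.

Checking all 110 ordered pairs for relation 'after'; matching pairs in alphabetical order:
(audit, handoff): audit after handoff ✓
(audit, qa_pass): audit after qa_pass ✓
(audit, reindex): audit after reindex ✓
(audit, snapshot): audit after snapshot ✓
(audit, sync_call): audit after sync_call ✓
(build, qa_pass): build after qa_pass ✓
(build, reindex): build after reindex ✓
(build, snapshot): build after snapshot ✓
(design_review, qa_pass): design_review after qa_pass ✓
(design_review, reindex): design_review after reindex ✓
(design_review, snapshot): design_review after snapshot ✓
(lunch, handoff): lunch after handoff ✓
(lunch, qa_pass): lunch after qa_pass ✓
(lunch, reindex): lunch after reindex ✓
(lunch, snapshot): lunch after snapshot ✓
(onboarding, handoff): onboarding after handoff ✓
(onboarding, qa_pass): onboarding after qa_pass ✓
(onboarding, reindex): onboarding after reindex ✓
(onboarding, snapshot): onboarding after snapshot ✓
(onboarding, sync_call): onboarding after sync_call ✓
(qa_pass, reindex): qa_pass after reindex ✓
(snapshot, qa_pass): snapshot after qa_pass ✓
(snapshot, reindex): snapshot after reindex ✓
(sync_call, reindex): sync_call after reindex ✓
... plus 5 further pairs not listed.
Count: 29.

29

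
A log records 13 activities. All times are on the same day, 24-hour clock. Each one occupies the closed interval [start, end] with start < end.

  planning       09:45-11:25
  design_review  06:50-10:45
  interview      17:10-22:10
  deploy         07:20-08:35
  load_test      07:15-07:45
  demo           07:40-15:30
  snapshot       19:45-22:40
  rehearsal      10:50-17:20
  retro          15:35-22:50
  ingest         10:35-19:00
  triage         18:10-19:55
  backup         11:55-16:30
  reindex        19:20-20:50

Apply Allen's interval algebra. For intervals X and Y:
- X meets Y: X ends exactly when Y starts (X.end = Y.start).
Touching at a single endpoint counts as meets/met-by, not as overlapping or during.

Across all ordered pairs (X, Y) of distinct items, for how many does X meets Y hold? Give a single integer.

0

Checking all 156 ordered pairs for relation 'meets'; matching pairs in alphabetical order:
No pair satisfies it.
Count: 0.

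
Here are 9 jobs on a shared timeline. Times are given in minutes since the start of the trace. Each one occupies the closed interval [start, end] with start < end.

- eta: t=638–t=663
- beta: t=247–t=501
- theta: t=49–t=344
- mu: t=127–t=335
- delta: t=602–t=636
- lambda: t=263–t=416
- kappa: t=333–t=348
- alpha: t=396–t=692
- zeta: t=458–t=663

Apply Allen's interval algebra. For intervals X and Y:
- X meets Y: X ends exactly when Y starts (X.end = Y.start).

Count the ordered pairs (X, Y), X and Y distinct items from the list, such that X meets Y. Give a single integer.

Checking all 72 ordered pairs for relation 'meets'; matching pairs in alphabetical order:
No pair satisfies it.
Count: 0.

0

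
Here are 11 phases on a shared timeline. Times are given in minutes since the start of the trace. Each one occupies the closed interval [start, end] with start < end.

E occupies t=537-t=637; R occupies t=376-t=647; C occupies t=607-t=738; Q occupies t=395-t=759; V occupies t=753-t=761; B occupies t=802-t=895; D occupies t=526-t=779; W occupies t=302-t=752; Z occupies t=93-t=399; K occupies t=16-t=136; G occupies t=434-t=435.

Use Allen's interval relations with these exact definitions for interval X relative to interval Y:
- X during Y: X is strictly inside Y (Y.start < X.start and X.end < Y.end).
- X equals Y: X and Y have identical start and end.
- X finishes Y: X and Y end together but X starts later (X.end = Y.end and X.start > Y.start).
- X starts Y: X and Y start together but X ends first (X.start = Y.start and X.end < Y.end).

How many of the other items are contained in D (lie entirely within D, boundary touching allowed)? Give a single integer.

Target D = [t=526, t=779].
B [t=802, t=895] → after → no.
C [t=607, t=738] → during → counts.
E [t=537, t=637] → during → counts.
G [t=434, t=435] → before → no.
K [t=16, t=136] → before → no.
Q [t=395, t=759] → overlaps → no.
R [t=376, t=647] → overlaps → no.
V [t=753, t=761] → during → counts.
W [t=302, t=752] → overlaps → no.
Z [t=93, t=399] → before → no.
Total: 3.

3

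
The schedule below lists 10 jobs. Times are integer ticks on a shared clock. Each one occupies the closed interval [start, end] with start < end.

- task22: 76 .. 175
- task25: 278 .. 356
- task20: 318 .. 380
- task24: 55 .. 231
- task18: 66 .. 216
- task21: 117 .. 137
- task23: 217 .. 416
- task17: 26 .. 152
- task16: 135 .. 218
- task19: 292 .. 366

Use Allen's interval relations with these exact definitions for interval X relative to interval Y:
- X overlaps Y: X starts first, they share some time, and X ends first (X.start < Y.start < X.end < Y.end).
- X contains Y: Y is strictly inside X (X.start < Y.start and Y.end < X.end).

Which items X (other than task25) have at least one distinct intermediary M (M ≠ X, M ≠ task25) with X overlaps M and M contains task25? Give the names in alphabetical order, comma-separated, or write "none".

Target task25 = [278, 356].
Intermediaries M with M contains task25: task23.
Via task23 — items with X overlaps task23: task16, task24.
Union: task16, task24.

task16, task24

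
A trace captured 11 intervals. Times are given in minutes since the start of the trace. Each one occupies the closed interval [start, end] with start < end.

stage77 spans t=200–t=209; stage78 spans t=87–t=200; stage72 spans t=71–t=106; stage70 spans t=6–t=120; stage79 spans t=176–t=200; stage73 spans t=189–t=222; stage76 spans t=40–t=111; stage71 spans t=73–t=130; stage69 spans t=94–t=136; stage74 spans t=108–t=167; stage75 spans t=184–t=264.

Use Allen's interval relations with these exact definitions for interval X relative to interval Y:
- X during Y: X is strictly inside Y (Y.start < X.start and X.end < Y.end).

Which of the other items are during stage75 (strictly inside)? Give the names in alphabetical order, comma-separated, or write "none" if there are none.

Target stage75 = [t=184, t=264].
stage69 [t=94, t=136] → before → no.
stage70 [t=6, t=120] → before → no.
stage71 [t=73, t=130] → before → no.
stage72 [t=71, t=106] → before → no.
stage73 [t=189, t=222] → during → yes.
stage74 [t=108, t=167] → before → no.
stage76 [t=40, t=111] → before → no.
stage77 [t=200, t=209] → during → yes.
stage78 [t=87, t=200] → overlaps → no.
stage79 [t=176, t=200] → overlaps → no.
Result: stage73, stage77.

stage73, stage77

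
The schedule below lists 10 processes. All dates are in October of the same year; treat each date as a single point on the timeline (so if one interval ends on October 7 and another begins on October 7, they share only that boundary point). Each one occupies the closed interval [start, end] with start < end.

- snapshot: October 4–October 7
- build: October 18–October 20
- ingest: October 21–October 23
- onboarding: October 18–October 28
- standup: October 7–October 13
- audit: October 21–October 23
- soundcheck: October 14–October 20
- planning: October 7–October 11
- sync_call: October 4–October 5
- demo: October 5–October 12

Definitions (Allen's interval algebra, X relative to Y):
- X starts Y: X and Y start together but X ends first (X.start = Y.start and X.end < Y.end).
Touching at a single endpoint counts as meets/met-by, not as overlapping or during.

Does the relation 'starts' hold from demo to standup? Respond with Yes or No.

demo = [October 5, October 12], standup = [October 7, October 13].
Actual relation of demo to standup: overlaps.
Asked whether 'starts' holds → No.

No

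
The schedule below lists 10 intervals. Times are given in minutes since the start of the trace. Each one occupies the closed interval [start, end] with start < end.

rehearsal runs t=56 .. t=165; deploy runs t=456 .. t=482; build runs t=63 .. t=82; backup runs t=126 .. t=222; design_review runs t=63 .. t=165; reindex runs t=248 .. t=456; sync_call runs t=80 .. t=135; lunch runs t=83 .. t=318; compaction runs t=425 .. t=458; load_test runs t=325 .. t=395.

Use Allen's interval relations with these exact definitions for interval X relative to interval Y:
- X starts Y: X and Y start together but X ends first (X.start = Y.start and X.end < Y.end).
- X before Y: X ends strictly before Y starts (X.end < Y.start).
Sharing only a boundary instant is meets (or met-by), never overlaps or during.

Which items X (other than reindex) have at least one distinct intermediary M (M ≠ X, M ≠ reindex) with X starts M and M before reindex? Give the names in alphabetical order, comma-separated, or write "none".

Target reindex = [t=248, t=456].
Intermediaries M with M before reindex: backup, build, design_review, rehearsal, sync_call.
Via backup — items with X starts backup: none.
Via build — items with X starts build: none.
Via design_review — items with X starts design_review: build.
Via rehearsal — items with X starts rehearsal: none.
Via sync_call — items with X starts sync_call: none.
Union: build.

build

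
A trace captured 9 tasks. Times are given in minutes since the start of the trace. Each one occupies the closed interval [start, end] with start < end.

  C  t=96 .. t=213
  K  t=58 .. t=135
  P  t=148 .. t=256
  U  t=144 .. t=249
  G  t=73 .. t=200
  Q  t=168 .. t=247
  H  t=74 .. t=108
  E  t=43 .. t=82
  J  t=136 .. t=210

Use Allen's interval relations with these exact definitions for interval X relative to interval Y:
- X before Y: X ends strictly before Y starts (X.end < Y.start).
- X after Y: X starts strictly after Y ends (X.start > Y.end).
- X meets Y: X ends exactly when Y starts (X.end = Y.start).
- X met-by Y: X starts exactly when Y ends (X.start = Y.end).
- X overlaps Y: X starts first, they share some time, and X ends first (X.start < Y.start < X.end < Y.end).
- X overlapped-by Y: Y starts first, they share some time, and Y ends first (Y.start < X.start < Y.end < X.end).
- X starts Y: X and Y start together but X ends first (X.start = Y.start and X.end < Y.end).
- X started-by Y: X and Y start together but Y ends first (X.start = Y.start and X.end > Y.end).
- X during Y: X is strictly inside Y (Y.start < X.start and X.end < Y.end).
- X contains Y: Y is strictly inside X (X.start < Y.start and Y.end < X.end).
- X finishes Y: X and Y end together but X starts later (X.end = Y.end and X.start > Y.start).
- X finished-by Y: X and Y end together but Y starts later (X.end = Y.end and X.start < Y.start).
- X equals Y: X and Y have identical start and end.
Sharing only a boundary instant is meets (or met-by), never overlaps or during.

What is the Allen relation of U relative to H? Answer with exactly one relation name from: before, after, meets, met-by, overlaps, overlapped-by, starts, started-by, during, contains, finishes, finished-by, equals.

after

U = [t=144, t=249]; H = [t=74, t=108].
Compare endpoints: U.start > H.start, U.start > H.end, U.end > H.start, U.end > H.end.
That pattern is 'after'.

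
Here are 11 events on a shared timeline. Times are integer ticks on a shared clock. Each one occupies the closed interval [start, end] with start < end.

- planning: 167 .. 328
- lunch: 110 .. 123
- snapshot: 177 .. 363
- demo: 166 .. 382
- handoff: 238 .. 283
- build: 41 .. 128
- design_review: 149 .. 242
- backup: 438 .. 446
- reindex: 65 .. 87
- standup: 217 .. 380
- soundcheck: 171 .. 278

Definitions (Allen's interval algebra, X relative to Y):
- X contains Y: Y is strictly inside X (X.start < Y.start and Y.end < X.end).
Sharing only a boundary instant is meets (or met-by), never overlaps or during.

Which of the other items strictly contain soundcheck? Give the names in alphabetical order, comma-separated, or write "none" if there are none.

Target soundcheck = [171, 278].
backup [438, 446] → after → no.
build [41, 128] → before → no.
demo [166, 382] → contains → yes.
design_review [149, 242] → overlaps → no.
handoff [238, 283] → overlapped-by → no.
lunch [110, 123] → before → no.
planning [167, 328] → contains → yes.
reindex [65, 87] → before → no.
snapshot [177, 363] → overlapped-by → no.
standup [217, 380] → overlapped-by → no.
Result: demo, planning.

demo, planning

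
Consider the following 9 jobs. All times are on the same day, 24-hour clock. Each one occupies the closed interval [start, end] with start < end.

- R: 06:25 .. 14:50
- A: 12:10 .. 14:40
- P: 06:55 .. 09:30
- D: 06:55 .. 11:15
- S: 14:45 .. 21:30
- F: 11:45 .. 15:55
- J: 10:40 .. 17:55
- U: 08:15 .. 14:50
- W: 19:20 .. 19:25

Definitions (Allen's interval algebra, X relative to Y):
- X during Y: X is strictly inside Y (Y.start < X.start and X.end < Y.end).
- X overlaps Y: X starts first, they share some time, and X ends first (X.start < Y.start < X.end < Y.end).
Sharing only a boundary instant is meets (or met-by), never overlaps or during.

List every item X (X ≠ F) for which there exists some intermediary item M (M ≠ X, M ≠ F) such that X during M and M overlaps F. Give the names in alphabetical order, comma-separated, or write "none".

Target F = [11:45, 15:55].
Intermediaries M with M overlaps F: R, U.
Via R — items with X during R: A, D, P.
Via U — items with X during U: A.
Union: A, D, P.

A, D, P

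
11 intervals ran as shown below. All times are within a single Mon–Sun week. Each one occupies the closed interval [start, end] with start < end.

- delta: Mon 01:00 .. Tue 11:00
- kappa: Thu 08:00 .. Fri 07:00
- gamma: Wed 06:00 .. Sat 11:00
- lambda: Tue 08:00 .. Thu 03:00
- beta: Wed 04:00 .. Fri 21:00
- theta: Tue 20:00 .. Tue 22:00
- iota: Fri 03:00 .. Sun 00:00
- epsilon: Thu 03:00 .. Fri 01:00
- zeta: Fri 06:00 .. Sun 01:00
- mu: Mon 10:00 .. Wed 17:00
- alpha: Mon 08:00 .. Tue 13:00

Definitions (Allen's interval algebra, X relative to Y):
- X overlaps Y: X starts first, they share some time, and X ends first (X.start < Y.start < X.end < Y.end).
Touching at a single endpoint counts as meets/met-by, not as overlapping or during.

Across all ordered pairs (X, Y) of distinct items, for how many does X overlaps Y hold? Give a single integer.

Checking all 110 ordered pairs for relation 'overlaps'; matching pairs in alphabetical order:
(alpha, lambda): alpha overlaps lambda ✓
(alpha, mu): alpha overlaps mu ✓
(beta, gamma): beta overlaps gamma ✓
(beta, iota): beta overlaps iota ✓
(beta, zeta): beta overlaps zeta ✓
(delta, alpha): delta overlaps alpha ✓
(delta, lambda): delta overlaps lambda ✓
(delta, mu): delta overlaps mu ✓
(epsilon, kappa): epsilon overlaps kappa ✓
(gamma, iota): gamma overlaps iota ✓
(gamma, zeta): gamma overlaps zeta ✓
(iota, zeta): iota overlaps zeta ✓
(kappa, iota): kappa overlaps iota ✓
(kappa, zeta): kappa overlaps zeta ✓
(lambda, beta): lambda overlaps beta ✓
(lambda, gamma): lambda overlaps gamma ✓
(mu, beta): mu overlaps beta ✓
(mu, gamma): mu overlaps gamma ✓
(mu, lambda): mu overlaps lambda ✓
Count: 19.

19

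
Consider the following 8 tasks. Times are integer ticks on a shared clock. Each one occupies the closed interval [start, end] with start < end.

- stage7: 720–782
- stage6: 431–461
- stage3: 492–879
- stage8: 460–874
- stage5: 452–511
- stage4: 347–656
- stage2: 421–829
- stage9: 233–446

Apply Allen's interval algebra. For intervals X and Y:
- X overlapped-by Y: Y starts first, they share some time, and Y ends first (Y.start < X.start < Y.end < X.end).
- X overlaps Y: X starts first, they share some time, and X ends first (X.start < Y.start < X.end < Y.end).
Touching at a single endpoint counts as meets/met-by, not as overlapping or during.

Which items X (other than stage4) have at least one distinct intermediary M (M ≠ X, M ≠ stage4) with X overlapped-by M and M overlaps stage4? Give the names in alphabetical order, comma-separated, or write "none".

Target stage4 = [347, 656].
Intermediaries M with M overlaps stage4: stage9.
Via stage9 — items with X overlapped-by stage9: stage2, stage6.
Union: stage2, stage6.

stage2, stage6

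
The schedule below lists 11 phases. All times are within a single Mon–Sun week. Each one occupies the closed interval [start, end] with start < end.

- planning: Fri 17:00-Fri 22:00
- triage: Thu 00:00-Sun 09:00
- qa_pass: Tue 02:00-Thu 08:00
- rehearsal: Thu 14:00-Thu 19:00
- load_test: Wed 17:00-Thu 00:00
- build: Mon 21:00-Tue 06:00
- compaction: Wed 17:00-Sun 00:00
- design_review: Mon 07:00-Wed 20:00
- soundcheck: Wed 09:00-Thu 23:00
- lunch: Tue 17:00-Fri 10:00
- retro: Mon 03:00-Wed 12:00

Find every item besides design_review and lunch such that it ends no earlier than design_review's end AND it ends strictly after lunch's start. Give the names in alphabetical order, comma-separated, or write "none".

Conditions: its end is no earlier than design_review's end (X.end >= Wed 20:00) AND its end is strictly after lunch's start (X.end > Tue 17:00).
build: end Tue 06:00 >= Wed 20:00? ✗; end Tue 06:00 > Tue 17:00? ✗ → no.
compaction: end Sun 00:00 >= Wed 20:00? ✓; end Sun 00:00 > Tue 17:00? ✓ → yes.
load_test: end Thu 00:00 >= Wed 20:00? ✓; end Thu 00:00 > Tue 17:00? ✓ → yes.
planning: end Fri 22:00 >= Wed 20:00? ✓; end Fri 22:00 > Tue 17:00? ✓ → yes.
qa_pass: end Thu 08:00 >= Wed 20:00? ✓; end Thu 08:00 > Tue 17:00? ✓ → yes.
rehearsal: end Thu 19:00 >= Wed 20:00? ✓; end Thu 19:00 > Tue 17:00? ✓ → yes.
retro: end Wed 12:00 >= Wed 20:00? ✗; end Wed 12:00 > Tue 17:00? ✓ → no.
soundcheck: end Thu 23:00 >= Wed 20:00? ✓; end Thu 23:00 > Tue 17:00? ✓ → yes.
triage: end Sun 09:00 >= Wed 20:00? ✓; end Sun 09:00 > Tue 17:00? ✓ → yes.
Result: compaction, load_test, planning, qa_pass, rehearsal, soundcheck, triage.

compaction, load_test, planning, qa_pass, rehearsal, soundcheck, triage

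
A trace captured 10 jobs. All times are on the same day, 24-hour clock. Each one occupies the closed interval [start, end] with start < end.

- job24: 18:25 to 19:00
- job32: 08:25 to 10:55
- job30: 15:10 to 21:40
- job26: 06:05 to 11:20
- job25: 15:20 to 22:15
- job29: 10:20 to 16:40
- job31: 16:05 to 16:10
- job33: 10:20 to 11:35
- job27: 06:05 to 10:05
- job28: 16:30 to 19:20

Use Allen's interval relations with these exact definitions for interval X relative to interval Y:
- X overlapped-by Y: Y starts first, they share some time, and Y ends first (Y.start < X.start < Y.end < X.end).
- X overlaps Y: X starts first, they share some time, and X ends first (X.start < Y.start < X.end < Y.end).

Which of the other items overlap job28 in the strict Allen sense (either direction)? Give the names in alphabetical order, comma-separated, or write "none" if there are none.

Target job28 = [16:30, 19:20].
job24 [18:25, 19:00] → during → no.
job25 [15:20, 22:15] → contains → no.
job26 [06:05, 11:20] → before → no.
job27 [06:05, 10:05] → before → no.
job29 [10:20, 16:40] → overlaps → yes.
job30 [15:10, 21:40] → contains → no.
job31 [16:05, 16:10] → before → no.
job32 [08:25, 10:55] → before → no.
job33 [10:20, 11:35] → before → no.
Result: job29.

job29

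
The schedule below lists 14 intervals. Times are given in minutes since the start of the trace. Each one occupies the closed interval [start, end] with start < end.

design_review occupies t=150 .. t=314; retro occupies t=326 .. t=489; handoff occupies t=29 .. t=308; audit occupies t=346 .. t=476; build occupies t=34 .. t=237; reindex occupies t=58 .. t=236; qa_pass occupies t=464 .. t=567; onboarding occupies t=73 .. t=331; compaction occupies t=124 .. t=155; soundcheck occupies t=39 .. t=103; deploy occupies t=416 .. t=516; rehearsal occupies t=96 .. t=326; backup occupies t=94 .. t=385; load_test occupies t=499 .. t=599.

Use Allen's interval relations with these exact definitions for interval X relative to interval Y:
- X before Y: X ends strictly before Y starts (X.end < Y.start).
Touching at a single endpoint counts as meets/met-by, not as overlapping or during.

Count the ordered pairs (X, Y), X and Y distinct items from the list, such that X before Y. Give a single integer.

45

Checking all 182 ordered pairs for relation 'before'; matching pairs in alphabetical order:
(audit, load_test): audit before load_test ✓
(backup, deploy): backup before deploy ✓
(backup, load_test): backup before load_test ✓
(backup, qa_pass): backup before qa_pass ✓
(build, audit): build before audit ✓
(build, deploy): build before deploy ✓
(build, load_test): build before load_test ✓
(build, qa_pass): build before qa_pass ✓
(build, retro): build before retro ✓
(compaction, audit): compaction before audit ✓
(compaction, deploy): compaction before deploy ✓
(compaction, load_test): compaction before load_test ✓
(compaction, qa_pass): compaction before qa_pass ✓
(compaction, retro): compaction before retro ✓
(design_review, audit): design_review before audit ✓
(design_review, deploy): design_review before deploy ✓
(design_review, load_test): design_review before load_test ✓
(design_review, qa_pass): design_review before qa_pass ✓
(design_review, retro): design_review before retro ✓
(handoff, audit): handoff before audit ✓
(handoff, deploy): handoff before deploy ✓
(handoff, load_test): handoff before load_test ✓
(handoff, qa_pass): handoff before qa_pass ✓
(handoff, retro): handoff before retro ✓
... plus 21 further pairs not listed.
Count: 45.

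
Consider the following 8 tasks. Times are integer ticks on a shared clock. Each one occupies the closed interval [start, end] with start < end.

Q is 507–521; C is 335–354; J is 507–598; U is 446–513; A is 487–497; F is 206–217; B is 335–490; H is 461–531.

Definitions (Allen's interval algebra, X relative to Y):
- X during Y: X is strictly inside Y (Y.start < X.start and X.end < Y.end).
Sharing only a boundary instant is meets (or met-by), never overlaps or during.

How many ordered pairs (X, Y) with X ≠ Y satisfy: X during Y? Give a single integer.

3

Checking all 56 ordered pairs for relation 'during'; matching pairs in alphabetical order:
(A, H): A during H ✓
(A, U): A during U ✓
(Q, H): Q during H ✓
Count: 3.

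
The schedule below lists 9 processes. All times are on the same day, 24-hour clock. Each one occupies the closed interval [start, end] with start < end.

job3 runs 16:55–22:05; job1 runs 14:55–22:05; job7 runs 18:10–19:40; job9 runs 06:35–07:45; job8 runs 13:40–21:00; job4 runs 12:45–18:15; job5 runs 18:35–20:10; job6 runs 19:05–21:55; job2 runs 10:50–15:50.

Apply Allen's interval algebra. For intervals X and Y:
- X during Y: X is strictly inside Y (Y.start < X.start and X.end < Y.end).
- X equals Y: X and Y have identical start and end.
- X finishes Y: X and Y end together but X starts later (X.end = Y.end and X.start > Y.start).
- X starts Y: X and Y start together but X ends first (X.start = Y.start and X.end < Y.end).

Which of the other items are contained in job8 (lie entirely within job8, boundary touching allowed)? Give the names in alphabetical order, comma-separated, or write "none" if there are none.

job5, job7

Target job8 = [13:40, 21:00].
job1 [14:55, 22:05] → overlapped-by → no.
job2 [10:50, 15:50] → overlaps → no.
job3 [16:55, 22:05] → overlapped-by → no.
job4 [12:45, 18:15] → overlaps → no.
job5 [18:35, 20:10] → during → yes.
job6 [19:05, 21:55] → overlapped-by → no.
job7 [18:10, 19:40] → during → yes.
job9 [06:35, 07:45] → before → no.
Result: job5, job7.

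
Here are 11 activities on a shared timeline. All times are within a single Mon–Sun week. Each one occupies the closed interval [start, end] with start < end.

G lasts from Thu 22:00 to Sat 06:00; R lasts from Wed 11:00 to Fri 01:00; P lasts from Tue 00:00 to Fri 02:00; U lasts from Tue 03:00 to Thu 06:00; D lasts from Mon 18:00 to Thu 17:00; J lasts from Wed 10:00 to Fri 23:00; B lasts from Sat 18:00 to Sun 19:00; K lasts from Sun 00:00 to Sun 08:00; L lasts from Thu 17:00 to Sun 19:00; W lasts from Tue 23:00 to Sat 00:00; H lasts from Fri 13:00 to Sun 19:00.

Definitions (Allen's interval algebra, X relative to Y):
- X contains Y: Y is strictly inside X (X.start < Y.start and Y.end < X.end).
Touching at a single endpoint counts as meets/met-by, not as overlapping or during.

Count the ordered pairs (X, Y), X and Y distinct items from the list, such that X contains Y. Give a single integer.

10

Checking all 110 ordered pairs for relation 'contains'; matching pairs in alphabetical order:
(B, K): B contains K ✓
(D, U): D contains U ✓
(H, K): H contains K ✓
(J, R): J contains R ✓
(L, G): L contains G ✓
(L, K): L contains K ✓
(P, R): P contains R ✓
(P, U): P contains U ✓
(W, J): W contains J ✓
(W, R): W contains R ✓
Count: 10.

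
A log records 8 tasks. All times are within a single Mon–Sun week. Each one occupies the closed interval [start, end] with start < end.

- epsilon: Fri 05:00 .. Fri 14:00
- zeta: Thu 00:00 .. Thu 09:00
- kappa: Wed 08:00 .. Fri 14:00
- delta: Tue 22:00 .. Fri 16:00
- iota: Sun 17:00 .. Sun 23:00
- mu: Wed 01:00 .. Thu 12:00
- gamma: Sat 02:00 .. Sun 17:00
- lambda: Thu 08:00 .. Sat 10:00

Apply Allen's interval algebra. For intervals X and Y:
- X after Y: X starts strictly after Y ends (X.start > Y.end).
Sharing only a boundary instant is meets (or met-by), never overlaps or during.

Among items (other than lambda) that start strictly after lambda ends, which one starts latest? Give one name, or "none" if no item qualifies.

Target lambda = [Thu 08:00, Sat 10:00].
delta [Tue 22:00, Fri 16:00] → overlaps → excluded.
epsilon [Fri 05:00, Fri 14:00] → during → excluded.
gamma [Sat 02:00, Sun 17:00] → overlapped-by → excluded.
iota [Sun 17:00, Sun 23:00] → after → candidate.
kappa [Wed 08:00, Fri 14:00] → overlaps → excluded.
mu [Wed 01:00, Thu 12:00] → overlaps → excluded.
zeta [Thu 00:00, Thu 09:00] → overlaps → excluded.
Among candidates, latest start is Sun 17:00 → iota.

iota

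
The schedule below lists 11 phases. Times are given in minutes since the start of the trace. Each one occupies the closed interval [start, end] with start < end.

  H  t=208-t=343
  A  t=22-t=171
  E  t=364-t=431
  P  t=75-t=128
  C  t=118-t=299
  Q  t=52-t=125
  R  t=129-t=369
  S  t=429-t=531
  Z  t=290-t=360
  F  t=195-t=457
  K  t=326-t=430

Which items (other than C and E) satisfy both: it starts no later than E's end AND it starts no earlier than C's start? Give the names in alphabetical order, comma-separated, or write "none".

Conditions: its start is no later than E's end (X.start <= t=431) AND its start is no earlier than C's start (X.start >= t=118).
A: start t=22 <= t=431? ✓; start t=22 >= t=118? ✗ → no.
F: start t=195 <= t=431? ✓; start t=195 >= t=118? ✓ → yes.
H: start t=208 <= t=431? ✓; start t=208 >= t=118? ✓ → yes.
K: start t=326 <= t=431? ✓; start t=326 >= t=118? ✓ → yes.
P: start t=75 <= t=431? ✓; start t=75 >= t=118? ✗ → no.
Q: start t=52 <= t=431? ✓; start t=52 >= t=118? ✗ → no.
R: start t=129 <= t=431? ✓; start t=129 >= t=118? ✓ → yes.
S: start t=429 <= t=431? ✓; start t=429 >= t=118? ✓ → yes.
Z: start t=290 <= t=431? ✓; start t=290 >= t=118? ✓ → yes.
Result: F, H, K, R, S, Z.

F, H, K, R, S, Z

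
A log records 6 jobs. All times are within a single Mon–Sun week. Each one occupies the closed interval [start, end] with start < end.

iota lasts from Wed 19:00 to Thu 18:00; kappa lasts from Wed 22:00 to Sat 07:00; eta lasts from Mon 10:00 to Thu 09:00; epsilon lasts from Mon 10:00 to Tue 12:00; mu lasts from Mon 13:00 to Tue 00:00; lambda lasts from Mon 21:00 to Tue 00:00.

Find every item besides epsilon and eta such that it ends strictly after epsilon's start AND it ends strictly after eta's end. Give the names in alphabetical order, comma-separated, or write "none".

Conditions: its end is strictly after epsilon's start (X.end > Mon 10:00) AND its end is strictly after eta's end (X.end > Thu 09:00).
iota: end Thu 18:00 > Mon 10:00? ✓; end Thu 18:00 > Thu 09:00? ✓ → yes.
kappa: end Sat 07:00 > Mon 10:00? ✓; end Sat 07:00 > Thu 09:00? ✓ → yes.
lambda: end Tue 00:00 > Mon 10:00? ✓; end Tue 00:00 > Thu 09:00? ✗ → no.
mu: end Tue 00:00 > Mon 10:00? ✓; end Tue 00:00 > Thu 09:00? ✗ → no.
Result: iota, kappa.

iota, kappa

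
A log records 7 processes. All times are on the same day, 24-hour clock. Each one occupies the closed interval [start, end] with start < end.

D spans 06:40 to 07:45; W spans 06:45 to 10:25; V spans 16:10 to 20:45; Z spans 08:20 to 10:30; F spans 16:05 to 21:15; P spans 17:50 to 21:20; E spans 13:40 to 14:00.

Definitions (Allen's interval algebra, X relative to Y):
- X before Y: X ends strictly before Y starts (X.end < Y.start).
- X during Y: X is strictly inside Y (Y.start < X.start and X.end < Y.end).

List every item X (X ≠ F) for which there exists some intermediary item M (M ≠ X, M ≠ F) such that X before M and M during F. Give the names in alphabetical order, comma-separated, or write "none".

D, E, W, Z

Target F = [16:05, 21:15].
Intermediaries M with M during F: V.
Via V — items with X before V: D, E, W, Z.
Union: D, E, W, Z.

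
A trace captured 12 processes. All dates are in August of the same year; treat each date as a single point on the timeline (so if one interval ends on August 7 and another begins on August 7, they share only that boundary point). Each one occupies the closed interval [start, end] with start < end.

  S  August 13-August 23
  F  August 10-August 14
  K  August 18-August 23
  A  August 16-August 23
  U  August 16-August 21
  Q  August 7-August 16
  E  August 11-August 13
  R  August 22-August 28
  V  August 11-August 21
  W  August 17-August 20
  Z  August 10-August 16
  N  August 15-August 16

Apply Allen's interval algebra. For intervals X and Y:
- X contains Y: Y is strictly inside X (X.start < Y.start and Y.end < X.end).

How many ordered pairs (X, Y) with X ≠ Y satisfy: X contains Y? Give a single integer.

Checking all 132 ordered pairs for relation 'contains'; matching pairs in alphabetical order:
(A, W): A contains W ✓
(F, E): F contains E ✓
(Q, E): Q contains E ✓
(Q, F): Q contains F ✓
(S, N): S contains N ✓
(S, U): S contains U ✓
(S, W): S contains W ✓
(U, W): U contains W ✓
(V, N): V contains N ✓
(V, W): V contains W ✓
(Z, E): Z contains E ✓
Count: 11.

11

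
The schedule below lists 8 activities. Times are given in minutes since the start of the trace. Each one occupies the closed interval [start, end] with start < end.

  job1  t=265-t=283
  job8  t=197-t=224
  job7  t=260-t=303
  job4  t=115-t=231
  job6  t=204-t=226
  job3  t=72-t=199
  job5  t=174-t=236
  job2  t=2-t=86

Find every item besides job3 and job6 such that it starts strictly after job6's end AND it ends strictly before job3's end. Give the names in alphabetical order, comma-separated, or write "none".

Conditions: its start is strictly after job6's end (X.start > t=226) AND its end is strictly before job3's end (X.end < t=199).
job1: start t=265 > t=226? ✓; end t=283 < t=199? ✗ → no.
job2: start t=2 > t=226? ✗; end t=86 < t=199? ✓ → no.
job4: start t=115 > t=226? ✗; end t=231 < t=199? ✗ → no.
job5: start t=174 > t=226? ✗; end t=236 < t=199? ✗ → no.
job7: start t=260 > t=226? ✓; end t=303 < t=199? ✗ → no.
job8: start t=197 > t=226? ✗; end t=224 < t=199? ✗ → no.
Result: none.

none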